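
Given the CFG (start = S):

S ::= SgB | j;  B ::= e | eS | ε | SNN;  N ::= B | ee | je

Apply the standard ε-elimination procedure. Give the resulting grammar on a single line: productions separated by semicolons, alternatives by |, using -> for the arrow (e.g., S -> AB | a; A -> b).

S -> j | Sg | SgB; B -> S | e | SN | eS | SNN; N -> B | ee | je

Nullable set: {B, N}.
S -> SgB: B nullable, giving Sg | SgB.
Drop B -> ε.
B -> SNN: N, N nullable, giving S | SN | SNN.
N -> B: B nullable, giving B.
Unchanged (no nullable symbols): S -> j; B -> e; B -> eS; N -> ee; N -> je.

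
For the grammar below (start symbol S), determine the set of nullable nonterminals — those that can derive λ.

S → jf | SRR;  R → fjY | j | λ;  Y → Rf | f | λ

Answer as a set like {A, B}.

{R, Y}

Directly nullable (have an ε-rule): {R, Y}.
Not nullable: S — each has a terminal in every rule's right-hand side or depends on a non-nullable symbol.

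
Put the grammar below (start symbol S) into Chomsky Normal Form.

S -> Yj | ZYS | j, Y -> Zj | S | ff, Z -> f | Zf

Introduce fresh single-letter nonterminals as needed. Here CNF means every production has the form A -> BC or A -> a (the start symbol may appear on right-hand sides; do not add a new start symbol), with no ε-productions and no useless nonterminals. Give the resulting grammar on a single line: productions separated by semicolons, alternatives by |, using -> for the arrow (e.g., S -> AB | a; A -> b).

S -> j | YA | ZC; A -> j; B -> f; C -> YS; D -> YS; Y -> j | BB | YA | ZA | ZD; Z -> f | ZB

No ε-productions.
After unit-elimination: S -> j | Yj | ZYS; Y -> j | Yj | Zj | ff | ZYS; Z -> f | Zf.
TERM: introduce B -> f, A -> j and substitute in every rule of length ≥2.
BIN: S -> ZYS becomes S -> ZC, C -> YS; Y -> ZYS becomes Y -> ZD, D -> YS.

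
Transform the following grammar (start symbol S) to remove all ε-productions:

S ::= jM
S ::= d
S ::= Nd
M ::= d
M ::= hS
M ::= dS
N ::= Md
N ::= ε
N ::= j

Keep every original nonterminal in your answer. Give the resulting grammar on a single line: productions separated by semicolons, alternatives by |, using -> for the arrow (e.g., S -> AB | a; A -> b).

Nullable set: {N}.
S -> Nd: N nullable, giving Nd | d.
Drop N -> ε.
Unchanged (no nullable symbols): S -> d; S -> jM; M -> d; M -> dS; M -> hS; N -> Md; N -> j.

S -> d | Nd | jM; M -> d | dS | hS; N -> j | Md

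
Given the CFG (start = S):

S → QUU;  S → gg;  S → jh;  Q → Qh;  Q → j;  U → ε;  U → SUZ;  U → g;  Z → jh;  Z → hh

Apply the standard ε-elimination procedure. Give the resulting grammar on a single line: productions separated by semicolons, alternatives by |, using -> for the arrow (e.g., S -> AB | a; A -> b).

S -> Q | QU | gg | jh | QUU; Q -> j | Qh; U -> g | SZ | SUZ; Z -> hh | jh

Nullable set: {U}.
S -> QUU: U, U nullable, giving Q | QU | QUU.
Drop U -> ε.
U -> SUZ: U nullable, giving SUZ | SZ.
Unchanged (no nullable symbols): S -> gg; S -> jh; Q -> Qh; Q -> j; U -> g; Z -> hh; Z -> jh.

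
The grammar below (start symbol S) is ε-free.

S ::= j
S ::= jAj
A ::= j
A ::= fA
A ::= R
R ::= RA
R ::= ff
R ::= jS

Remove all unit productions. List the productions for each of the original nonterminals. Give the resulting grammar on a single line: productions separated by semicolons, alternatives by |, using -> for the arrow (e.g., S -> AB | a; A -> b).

S -> j | jAj; A -> j | RA | fA | ff | jS; R -> RA | ff | jS

Unit productions: A->R.
Unit pairs (A ⇒* B via units): (A,R).
S: inherits non-unit rules of {S} → j | jAj.
A: inherits non-unit rules of {A, R} → RA | fA | ff | j | jS.
R: inherits non-unit rules of {R} → RA | ff | jS.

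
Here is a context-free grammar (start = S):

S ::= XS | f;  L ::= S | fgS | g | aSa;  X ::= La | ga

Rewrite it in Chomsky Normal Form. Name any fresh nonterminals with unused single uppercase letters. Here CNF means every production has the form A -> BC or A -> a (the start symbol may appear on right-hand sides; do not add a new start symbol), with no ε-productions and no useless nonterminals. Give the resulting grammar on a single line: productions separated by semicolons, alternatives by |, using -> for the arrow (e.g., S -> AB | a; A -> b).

S -> f | XS; A -> a; B -> f; C -> g; D -> SA; E -> CS; L -> f | g | AD | BE | XS; X -> CA | LA

No ε-productions.
After unit-elimination: S -> f | XS; L -> f | g | XS | aSa | fgS; X -> La | ga.
TERM: introduce A -> a, B -> f, C -> g and substitute in every rule of length ≥2.
BIN: L -> ASA becomes L -> AD, D -> SA; L -> BCS becomes L -> BE, E -> CS.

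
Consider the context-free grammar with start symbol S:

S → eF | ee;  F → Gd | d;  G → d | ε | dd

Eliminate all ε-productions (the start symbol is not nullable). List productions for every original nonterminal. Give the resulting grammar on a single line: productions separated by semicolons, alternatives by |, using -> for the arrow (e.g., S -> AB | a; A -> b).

S -> eF | ee; F -> d | Gd; G -> d | dd

Nullable set: {G}.
F -> Gd: G nullable, giving Gd | d.
Drop G -> ε.
Unchanged (no nullable symbols): S -> eF; S -> ee; F -> d; G -> d; G -> dd.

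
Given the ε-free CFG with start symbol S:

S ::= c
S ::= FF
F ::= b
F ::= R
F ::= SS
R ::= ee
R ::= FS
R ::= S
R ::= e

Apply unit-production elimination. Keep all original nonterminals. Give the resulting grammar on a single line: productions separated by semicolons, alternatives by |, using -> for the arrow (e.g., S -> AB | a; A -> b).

Unit productions: F->R, R->S.
Unit pairs (A ⇒* B via units): (F,R), (F,S), (R,S).
S: inherits non-unit rules of {S} → FF | c.
F: inherits non-unit rules of {F, R, S} → FF | FS | SS | b | c | e | ee.
R: inherits non-unit rules of {R, S} → FF | FS | c | e | ee.

S -> c | FF; F -> b | c | e | FF | FS | SS | ee; R -> c | e | FF | FS | ee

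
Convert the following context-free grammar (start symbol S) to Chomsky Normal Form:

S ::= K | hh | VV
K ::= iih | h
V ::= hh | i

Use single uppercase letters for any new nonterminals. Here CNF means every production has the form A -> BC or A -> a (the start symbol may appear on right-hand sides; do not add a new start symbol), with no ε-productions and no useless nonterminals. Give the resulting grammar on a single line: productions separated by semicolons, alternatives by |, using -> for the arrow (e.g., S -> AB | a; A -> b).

No ε-productions.
After unit-elimination: S -> h | VV | hh | iih; K -> h | iih; V -> i | hh.
TERM: introduce B -> h, A -> i and substitute in every rule of length ≥2.
BIN: K -> AAB becomes K -> AC, C -> AB; S -> AAB becomes S -> AD, D -> AB.
Drop unreachable/unproductive: K.

S -> h | AD | BB | VV; A -> i; B -> h; D -> AB; V -> i | BB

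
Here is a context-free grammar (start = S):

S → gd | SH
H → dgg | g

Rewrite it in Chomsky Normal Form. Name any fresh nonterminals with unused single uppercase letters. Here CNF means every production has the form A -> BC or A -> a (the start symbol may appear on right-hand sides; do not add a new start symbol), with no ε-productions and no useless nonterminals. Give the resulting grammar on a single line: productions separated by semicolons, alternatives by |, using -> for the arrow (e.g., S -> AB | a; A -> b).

No ε-productions.
No unit productions to eliminate.
TERM: introduce A -> d, B -> g and substitute in every rule of length ≥2.
BIN: H -> ABB becomes H -> AC, C -> BB.

S -> BA | SH; A -> d; B -> g; C -> BB; H -> g | AC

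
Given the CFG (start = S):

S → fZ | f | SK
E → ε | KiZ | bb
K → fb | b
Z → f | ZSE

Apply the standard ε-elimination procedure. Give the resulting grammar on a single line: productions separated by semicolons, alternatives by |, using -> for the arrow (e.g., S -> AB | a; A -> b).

Nullable set: {E}.
Drop E -> ε.
Z -> ZSE: E nullable, giving ZS | ZSE.
Unchanged (no nullable symbols): S -> SK; S -> f; S -> fZ; E -> KiZ; E -> bb; K -> b; K -> fb; Z -> f.

S -> f | SK | fZ; E -> bb | KiZ; K -> b | fb; Z -> f | ZS | ZSE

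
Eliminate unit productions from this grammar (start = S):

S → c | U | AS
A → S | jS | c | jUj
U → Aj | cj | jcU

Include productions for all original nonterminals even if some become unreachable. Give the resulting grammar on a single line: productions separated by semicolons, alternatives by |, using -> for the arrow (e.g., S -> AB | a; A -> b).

Unit productions: A->S, S->U.
Unit pairs (A ⇒* B via units): (A,S), (A,U), (S,U).
S: inherits non-unit rules of {S, U} → AS | Aj | c | cj | jcU.
A: inherits non-unit rules of {A, S, U} → AS | Aj | c | cj | jS | jUj | jcU.
U: inherits non-unit rules of {U} → Aj | cj | jcU.

S -> c | AS | Aj | cj | jcU; A -> c | AS | Aj | cj | jS | jUj | jcU; U -> Aj | cj | jcU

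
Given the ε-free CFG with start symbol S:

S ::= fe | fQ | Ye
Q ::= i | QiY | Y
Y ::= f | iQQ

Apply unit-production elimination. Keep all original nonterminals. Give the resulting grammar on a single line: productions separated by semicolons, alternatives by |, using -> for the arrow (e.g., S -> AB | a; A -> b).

Unit productions: Q->Y.
Unit pairs (A ⇒* B via units): (Q,Y).
S: inherits non-unit rules of {S} → Ye | fQ | fe.
Q: inherits non-unit rules of {Q, Y} → QiY | f | i | iQQ.
Y: inherits non-unit rules of {Y} → f | iQQ.

S -> Ye | fQ | fe; Q -> f | i | QiY | iQQ; Y -> f | iQQ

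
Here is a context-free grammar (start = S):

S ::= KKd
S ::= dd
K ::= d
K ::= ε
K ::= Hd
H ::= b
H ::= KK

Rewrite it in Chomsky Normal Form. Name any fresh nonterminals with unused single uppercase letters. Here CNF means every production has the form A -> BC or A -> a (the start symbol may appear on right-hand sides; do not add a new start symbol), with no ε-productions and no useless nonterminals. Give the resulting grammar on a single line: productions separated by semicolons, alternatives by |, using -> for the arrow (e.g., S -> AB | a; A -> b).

Nullable: {H, K}; after ε-elimination: S -> d | Kd | dd | KKd; H -> K | b | KK; K -> d | Hd.
After unit-elimination: S -> d | Kd | dd | KKd; H -> b | d | Hd | KK; K -> d | Hd.
TERM: introduce A -> d and substitute in every rule of length ≥2.
BIN: S -> KKA becomes S -> KB, B -> KA.

S -> d | AA | KA | KB; A -> d; B -> KA; H -> b | d | HA | KK; K -> d | HA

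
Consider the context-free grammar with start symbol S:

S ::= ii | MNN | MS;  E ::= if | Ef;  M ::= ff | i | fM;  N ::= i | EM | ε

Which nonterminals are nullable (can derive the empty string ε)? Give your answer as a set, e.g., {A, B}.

{N}

Directly nullable (have an ε-rule): {N}.
Not nullable: E, M, S — each has a terminal in every rule's right-hand side or depends on a non-nullable symbol.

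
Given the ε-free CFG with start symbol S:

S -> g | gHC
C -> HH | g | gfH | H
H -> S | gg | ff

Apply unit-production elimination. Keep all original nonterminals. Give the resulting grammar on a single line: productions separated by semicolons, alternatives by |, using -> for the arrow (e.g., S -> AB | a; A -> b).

Unit productions: C->H, H->S.
Unit pairs (A ⇒* B via units): (C,H), (C,S), (H,S).
S: inherits non-unit rules of {S} → g | gHC.
C: inherits non-unit rules of {C, H, S} → HH | ff | g | gHC | gfH | gg.
H: inherits non-unit rules of {H, S} → ff | g | gHC | gg.

S -> g | gHC; C -> g | HH | ff | gg | gHC | gfH; H -> g | ff | gg | gHC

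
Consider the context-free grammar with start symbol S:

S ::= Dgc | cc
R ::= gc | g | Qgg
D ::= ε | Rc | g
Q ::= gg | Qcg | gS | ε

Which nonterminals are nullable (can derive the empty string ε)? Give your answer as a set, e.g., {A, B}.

{D, Q}

Directly nullable (have an ε-rule): {D, Q}.
Not nullable: R, S — each has a terminal in every rule's right-hand side or depends on a non-nullable symbol.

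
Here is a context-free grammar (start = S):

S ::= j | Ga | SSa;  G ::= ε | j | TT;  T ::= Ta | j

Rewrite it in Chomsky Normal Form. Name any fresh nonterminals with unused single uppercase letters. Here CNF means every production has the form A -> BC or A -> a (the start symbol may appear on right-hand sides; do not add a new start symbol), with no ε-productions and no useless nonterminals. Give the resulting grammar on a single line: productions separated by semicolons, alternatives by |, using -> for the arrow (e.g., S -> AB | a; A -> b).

S -> a | j | GA | SB; A -> a; B -> SA; G -> j | TT; T -> j | TA

Nullable: {G}; after ε-elimination: S -> a | j | Ga | SSa; G -> j | TT; T -> j | Ta.
No unit productions to eliminate.
TERM: introduce A -> a and substitute in every rule of length ≥2.
BIN: S -> SSA becomes S -> SB, B -> SA.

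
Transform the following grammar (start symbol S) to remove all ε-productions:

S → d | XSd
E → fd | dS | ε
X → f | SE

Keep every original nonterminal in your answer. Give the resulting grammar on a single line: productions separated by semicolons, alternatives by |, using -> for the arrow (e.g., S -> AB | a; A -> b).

Nullable set: {E}.
Drop E -> ε.
X -> SE: E nullable, giving S | SE.
Unchanged (no nullable symbols): S -> XSd; S -> d; E -> dS; E -> fd; X -> f.

S -> d | XSd; E -> dS | fd; X -> S | f | SE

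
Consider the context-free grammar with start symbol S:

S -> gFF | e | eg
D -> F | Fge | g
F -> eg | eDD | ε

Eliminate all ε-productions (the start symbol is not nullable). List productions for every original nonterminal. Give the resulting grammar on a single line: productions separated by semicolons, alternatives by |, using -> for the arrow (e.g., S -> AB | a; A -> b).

S -> e | g | eg | gF | gFF; D -> F | g | ge | Fge; F -> e | eD | eg | eDD

Nullable set: {D, F}.
S -> gFF: F, F nullable, giving g | gF | gFF.
D -> F: F nullable, giving F.
D -> Fge: F nullable, giving Fge | ge.
Drop F -> ε.
F -> eDD: D, D nullable, giving e | eD | eDD.
Unchanged (no nullable symbols): S -> e; S -> eg; D -> g; F -> eg.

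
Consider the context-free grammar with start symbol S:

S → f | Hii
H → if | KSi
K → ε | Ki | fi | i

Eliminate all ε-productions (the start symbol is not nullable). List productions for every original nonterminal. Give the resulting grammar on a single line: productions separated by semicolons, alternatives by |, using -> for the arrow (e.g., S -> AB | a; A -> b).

Nullable set: {K}.
H -> KSi: K nullable, giving KSi | Si.
Drop K -> ε.
K -> Ki: K nullable, giving Ki | i.
Unchanged (no nullable symbols): S -> Hii; S -> f; H -> if; K -> fi; K -> i.

S -> f | Hii; H -> Si | if | KSi; K -> i | Ki | fi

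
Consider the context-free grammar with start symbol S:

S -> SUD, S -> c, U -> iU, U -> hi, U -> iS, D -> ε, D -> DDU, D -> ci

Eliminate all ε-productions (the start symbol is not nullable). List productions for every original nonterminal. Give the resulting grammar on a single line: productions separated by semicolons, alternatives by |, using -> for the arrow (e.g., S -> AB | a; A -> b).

S -> c | SU | SUD; D -> U | DU | ci | DDU; U -> hi | iS | iU

Nullable set: {D}.
S -> SUD: D nullable, giving SU | SUD.
Drop D -> ε.
D -> DDU: D, D nullable, giving DDU | DU | U.
Unchanged (no nullable symbols): S -> c; D -> ci; U -> hi; U -> iS; U -> iU.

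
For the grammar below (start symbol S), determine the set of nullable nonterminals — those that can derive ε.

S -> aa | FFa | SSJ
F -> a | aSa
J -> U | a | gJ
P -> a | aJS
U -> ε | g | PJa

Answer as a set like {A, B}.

Directly nullable (have an ε-rule): {U}.
J is nullable via J -> U (every symbol on the right is already known nullable).
Not nullable: F, P, S — each has a terminal in every rule's right-hand side or depends on a non-nullable symbol.

{J, U}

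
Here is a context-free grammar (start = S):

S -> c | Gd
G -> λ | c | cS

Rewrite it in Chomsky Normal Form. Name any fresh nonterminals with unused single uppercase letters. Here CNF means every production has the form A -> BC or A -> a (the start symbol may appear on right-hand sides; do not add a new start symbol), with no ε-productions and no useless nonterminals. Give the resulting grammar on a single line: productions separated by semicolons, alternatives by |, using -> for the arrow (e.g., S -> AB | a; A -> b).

S -> c | d | GB; A -> c; B -> d; G -> c | AS

Nullable: {G}; after ε-elimination: S -> c | d | Gd; G -> c | cS.
No unit productions to eliminate.
TERM: introduce A -> c, B -> d and substitute in every rule of length ≥2.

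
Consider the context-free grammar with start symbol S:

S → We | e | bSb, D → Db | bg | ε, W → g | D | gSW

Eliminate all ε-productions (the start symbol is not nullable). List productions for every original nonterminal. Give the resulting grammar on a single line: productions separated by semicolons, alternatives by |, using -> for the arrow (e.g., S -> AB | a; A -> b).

Nullable set: {D, W}.
S -> We: W nullable, giving We | e.
Drop D -> ε.
D -> Db: D nullable, giving Db | b.
W -> D: D nullable, giving D.
W -> gSW: W nullable, giving gS | gSW.
Unchanged (no nullable symbols): S -> bSb; S -> e; D -> bg; W -> g.

S -> e | We | bSb; D -> b | Db | bg; W -> D | g | gS | gSW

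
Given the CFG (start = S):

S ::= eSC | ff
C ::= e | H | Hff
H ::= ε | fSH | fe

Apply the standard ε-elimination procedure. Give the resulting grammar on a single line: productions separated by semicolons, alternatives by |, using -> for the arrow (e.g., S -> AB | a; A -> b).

S -> eS | ff | eSC; C -> H | e | ff | Hff; H -> fS | fe | fSH

Nullable set: {C, H}.
S -> eSC: C nullable, giving eS | eSC.
C -> H: H nullable, giving H.
C -> Hff: H nullable, giving Hff | ff.
Drop H -> ε.
H -> fSH: H nullable, giving fS | fSH.
Unchanged (no nullable symbols): S -> ff; C -> e; H -> fe.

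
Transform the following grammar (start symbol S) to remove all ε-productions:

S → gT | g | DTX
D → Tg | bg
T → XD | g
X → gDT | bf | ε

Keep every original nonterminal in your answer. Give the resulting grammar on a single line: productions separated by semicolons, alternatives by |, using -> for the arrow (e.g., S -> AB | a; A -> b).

S -> g | DT | gT | DTX; D -> Tg | bg; T -> D | g | XD; X -> bf | gDT

Nullable set: {X}.
S -> DTX: X nullable, giving DT | DTX.
T -> XD: X nullable, giving D | XD.
Drop X -> ε.
Unchanged (no nullable symbols): S -> g; S -> gT; D -> Tg; D -> bg; T -> g; X -> bf; X -> gDT.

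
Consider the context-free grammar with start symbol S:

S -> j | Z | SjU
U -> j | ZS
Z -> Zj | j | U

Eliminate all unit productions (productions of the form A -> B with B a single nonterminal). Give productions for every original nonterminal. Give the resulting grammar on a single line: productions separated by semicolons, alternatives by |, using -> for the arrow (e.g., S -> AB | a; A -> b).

S -> j | ZS | Zj | SjU; U -> j | ZS; Z -> j | ZS | Zj

Unit productions: S->Z, Z->U.
Unit pairs (A ⇒* B via units): (S,U), (S,Z), (Z,U).
S: inherits non-unit rules of {S, U, Z} → SjU | ZS | Zj | j.
U: inherits non-unit rules of {U} → ZS | j.
Z: inherits non-unit rules of {U, Z} → ZS | Zj | j.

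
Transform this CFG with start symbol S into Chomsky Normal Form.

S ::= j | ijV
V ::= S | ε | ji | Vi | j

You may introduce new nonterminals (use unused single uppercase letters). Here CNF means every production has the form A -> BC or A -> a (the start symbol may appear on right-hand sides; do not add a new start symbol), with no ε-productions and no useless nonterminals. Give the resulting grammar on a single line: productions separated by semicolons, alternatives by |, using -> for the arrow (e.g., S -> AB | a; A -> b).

S -> j | AB | AC; A -> i; B -> j; C -> BV; D -> BV; V -> i | j | AB | AD | BA | VA

Nullable: {V}; after ε-elimination: S -> j | ij | ijV; V -> S | i | j | Vi | ji.
After unit-elimination: S -> j | ij | ijV; V -> i | j | Vi | ij | ji | ijV.
TERM: introduce A -> i, B -> j and substitute in every rule of length ≥2.
BIN: S -> ABV becomes S -> AC, C -> BV; V -> ABV becomes V -> AD, D -> BV.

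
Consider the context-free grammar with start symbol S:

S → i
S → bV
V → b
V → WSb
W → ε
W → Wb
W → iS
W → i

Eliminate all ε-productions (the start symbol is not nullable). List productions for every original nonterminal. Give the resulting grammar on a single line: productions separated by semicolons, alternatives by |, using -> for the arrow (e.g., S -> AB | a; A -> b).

S -> i | bV; V -> b | Sb | WSb; W -> b | i | Wb | iS

Nullable set: {W}.
V -> WSb: W nullable, giving Sb | WSb.
Drop W -> ε.
W -> Wb: W nullable, giving Wb | b.
Unchanged (no nullable symbols): S -> bV; S -> i; V -> b; W -> i; W -> iS.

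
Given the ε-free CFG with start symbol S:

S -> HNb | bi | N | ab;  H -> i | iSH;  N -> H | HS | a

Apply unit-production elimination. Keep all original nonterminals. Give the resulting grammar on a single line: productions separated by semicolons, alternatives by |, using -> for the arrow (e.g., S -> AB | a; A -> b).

S -> a | i | HS | ab | bi | HNb | iSH; H -> i | iSH; N -> a | i | HS | iSH

Unit productions: N->H, S->N.
Unit pairs (A ⇒* B via units): (N,H), (S,H), (S,N).
S: inherits non-unit rules of {H, N, S} → HNb | HS | a | ab | bi | i | iSH.
H: inherits non-unit rules of {H} → i | iSH.
N: inherits non-unit rules of {H, N} → HS | a | i | iSH.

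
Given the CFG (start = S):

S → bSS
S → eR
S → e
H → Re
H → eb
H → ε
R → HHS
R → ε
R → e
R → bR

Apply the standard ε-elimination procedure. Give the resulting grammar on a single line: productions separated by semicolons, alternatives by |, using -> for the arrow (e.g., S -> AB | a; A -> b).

S -> e | eR | bSS; H -> e | Re | eb; R -> S | b | e | HS | bR | HHS

Nullable set: {H, R}.
S -> eR: R nullable, giving e | eR.
Drop H -> ε.
H -> Re: R nullable, giving Re | e.
Drop R -> ε.
R -> HHS: H, H nullable, giving HHS | HS | S.
R -> bR: R nullable, giving b | bR.
Unchanged (no nullable symbols): S -> bSS; S -> e; H -> eb; R -> e.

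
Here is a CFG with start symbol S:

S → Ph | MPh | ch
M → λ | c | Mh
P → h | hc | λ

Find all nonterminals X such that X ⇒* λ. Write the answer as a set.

Directly nullable (have an ε-rule): {M, P}.
Not nullable: S — each has a terminal in every rule's right-hand side or depends on a non-nullable symbol.

{M, P}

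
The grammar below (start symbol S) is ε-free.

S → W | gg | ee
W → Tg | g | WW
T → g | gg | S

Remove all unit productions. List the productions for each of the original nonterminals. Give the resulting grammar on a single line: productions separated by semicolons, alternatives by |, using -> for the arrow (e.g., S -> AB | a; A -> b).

Unit productions: S->W, T->S.
Unit pairs (A ⇒* B via units): (S,W), (T,S), (T,W).
S: inherits non-unit rules of {S, W} → Tg | WW | ee | g | gg.
T: inherits non-unit rules of {S, T, W} → Tg | WW | ee | g | gg.
W: inherits non-unit rules of {W} → Tg | WW | g.

S -> g | Tg | WW | ee | gg; T -> g | Tg | WW | ee | gg; W -> g | Tg | WW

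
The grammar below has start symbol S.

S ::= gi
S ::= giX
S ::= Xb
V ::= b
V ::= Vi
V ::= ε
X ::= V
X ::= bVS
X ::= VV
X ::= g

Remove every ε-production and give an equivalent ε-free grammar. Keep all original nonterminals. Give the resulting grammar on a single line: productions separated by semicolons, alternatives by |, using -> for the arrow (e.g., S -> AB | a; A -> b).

S -> b | Xb | gi | giX; V -> b | i | Vi; X -> V | g | VV | bS | bVS

Nullable set: {V, X}.
S -> Xb: X nullable, giving Xb | b.
S -> giX: X nullable, giving gi | giX.
Drop V -> ε.
V -> Vi: V nullable, giving Vi | i.
X -> V: V nullable, giving V.
X -> VV: V, V nullable, giving V | VV.
X -> bVS: V nullable, giving bS | bVS.
Unchanged (no nullable symbols): S -> gi; V -> b; X -> g.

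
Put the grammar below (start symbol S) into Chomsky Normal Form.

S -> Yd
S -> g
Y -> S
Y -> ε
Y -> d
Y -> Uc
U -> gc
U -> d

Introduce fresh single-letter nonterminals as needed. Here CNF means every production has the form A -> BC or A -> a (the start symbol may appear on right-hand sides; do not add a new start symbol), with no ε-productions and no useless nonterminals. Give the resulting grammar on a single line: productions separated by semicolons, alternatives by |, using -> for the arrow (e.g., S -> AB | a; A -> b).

S -> d | g | YA; A -> d; B -> g; C -> c; U -> d | BC; Y -> d | g | UC | YA

Nullable: {Y}; after ε-elimination: S -> d | g | Yd; U -> d | gc; Y -> S | d | Uc.
After unit-elimination: S -> d | g | Yd; U -> d | gc; Y -> d | g | Uc | Yd.
TERM: introduce C -> c, A -> d, B -> g and substitute in every rule of length ≥2.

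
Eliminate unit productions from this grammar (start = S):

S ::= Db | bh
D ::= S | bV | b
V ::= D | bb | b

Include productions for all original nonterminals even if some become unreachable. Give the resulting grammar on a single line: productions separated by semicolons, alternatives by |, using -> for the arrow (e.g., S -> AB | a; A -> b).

S -> Db | bh; D -> b | Db | bV | bh; V -> b | Db | bV | bb | bh

Unit productions: D->S, V->D.
Unit pairs (A ⇒* B via units): (D,S), (V,D), (V,S).
S: inherits non-unit rules of {S} → Db | bh.
D: inherits non-unit rules of {D, S} → Db | b | bV | bh.
V: inherits non-unit rules of {D, S, V} → Db | b | bV | bb | bh.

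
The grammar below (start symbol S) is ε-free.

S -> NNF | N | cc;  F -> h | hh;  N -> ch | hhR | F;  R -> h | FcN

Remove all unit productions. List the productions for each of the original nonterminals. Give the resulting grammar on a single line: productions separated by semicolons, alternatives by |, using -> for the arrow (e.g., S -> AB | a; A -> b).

S -> h | cc | ch | hh | NNF | hhR; F -> h | hh; N -> h | ch | hh | hhR; R -> h | FcN

Unit productions: N->F, S->N.
Unit pairs (A ⇒* B via units): (N,F), (S,F), (S,N).
S: inherits non-unit rules of {F, N, S} → NNF | cc | ch | h | hh | hhR.
F: inherits non-unit rules of {F} → h | hh.
N: inherits non-unit rules of {F, N} → ch | h | hh | hhR.
R: inherits non-unit rules of {R} → FcN | h.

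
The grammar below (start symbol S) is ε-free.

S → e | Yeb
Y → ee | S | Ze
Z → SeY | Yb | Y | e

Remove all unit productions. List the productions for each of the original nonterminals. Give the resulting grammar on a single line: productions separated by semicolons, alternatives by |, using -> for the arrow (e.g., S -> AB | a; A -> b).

S -> e | Yeb; Y -> e | Ze | ee | Yeb; Z -> e | Yb | Ze | ee | SeY | Yeb

Unit productions: Y->S, Z->Y.
Unit pairs (A ⇒* B via units): (Y,S), (Z,S), (Z,Y).
S: inherits non-unit rules of {S} → Yeb | e.
Y: inherits non-unit rules of {S, Y} → Yeb | Ze | e | ee.
Z: inherits non-unit rules of {S, Y, Z} → SeY | Yb | Yeb | Ze | e | ee.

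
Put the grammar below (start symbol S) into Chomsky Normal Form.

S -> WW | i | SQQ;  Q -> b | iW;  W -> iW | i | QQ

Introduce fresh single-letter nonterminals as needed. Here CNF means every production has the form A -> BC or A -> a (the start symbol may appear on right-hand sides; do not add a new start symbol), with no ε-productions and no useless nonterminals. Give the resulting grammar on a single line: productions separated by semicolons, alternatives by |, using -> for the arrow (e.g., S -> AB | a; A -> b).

S -> i | SB | WW; A -> i; B -> QQ; Q -> b | AW; W -> i | AW | QQ

No ε-productions.
No unit productions to eliminate.
TERM: introduce A -> i and substitute in every rule of length ≥2.
BIN: S -> SQQ becomes S -> SB, B -> QQ.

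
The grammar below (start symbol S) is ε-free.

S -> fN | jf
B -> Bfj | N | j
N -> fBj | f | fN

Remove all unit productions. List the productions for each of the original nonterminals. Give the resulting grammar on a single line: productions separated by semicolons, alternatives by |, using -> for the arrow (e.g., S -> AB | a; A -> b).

Unit productions: B->N.
Unit pairs (A ⇒* B via units): (B,N).
S: inherits non-unit rules of {S} → fN | jf.
B: inherits non-unit rules of {B, N} → Bfj | f | fBj | fN | j.
N: inherits non-unit rules of {N} → f | fBj | fN.

S -> fN | jf; B -> f | j | fN | Bfj | fBj; N -> f | fN | fBj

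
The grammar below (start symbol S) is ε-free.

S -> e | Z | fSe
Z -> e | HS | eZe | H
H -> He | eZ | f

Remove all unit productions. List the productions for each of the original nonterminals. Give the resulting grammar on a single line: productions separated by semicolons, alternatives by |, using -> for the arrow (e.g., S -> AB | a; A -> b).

S -> e | f | HS | He | eZ | eZe | fSe; H -> f | He | eZ; Z -> e | f | HS | He | eZ | eZe

Unit productions: S->Z, Z->H.
Unit pairs (A ⇒* B via units): (S,H), (S,Z), (Z,H).
S: inherits non-unit rules of {H, S, Z} → HS | He | e | eZ | eZe | f | fSe.
H: inherits non-unit rules of {H} → He | eZ | f.
Z: inherits non-unit rules of {H, Z} → HS | He | e | eZ | eZe | f.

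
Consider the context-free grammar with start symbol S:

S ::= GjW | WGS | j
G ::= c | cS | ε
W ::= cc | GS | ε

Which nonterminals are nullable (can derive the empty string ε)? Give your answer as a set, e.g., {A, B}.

{G, W}

Directly nullable (have an ε-rule): {G, W}.
Not nullable: S — each has a terminal in every rule's right-hand side or depends on a non-nullable symbol.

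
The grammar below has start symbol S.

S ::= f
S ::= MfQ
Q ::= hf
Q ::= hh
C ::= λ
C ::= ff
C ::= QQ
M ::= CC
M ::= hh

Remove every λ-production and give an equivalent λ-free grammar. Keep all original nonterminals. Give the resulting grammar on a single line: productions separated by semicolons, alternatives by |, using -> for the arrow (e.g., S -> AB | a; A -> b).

S -> f | fQ | MfQ; C -> QQ | ff; M -> C | CC | hh; Q -> hf | hh

Nullable set: {C, M}.
S -> MfQ: M nullable, giving MfQ | fQ.
Drop C -> λ.
M -> CC: C, C nullable, giving C | CC.
Unchanged (no nullable symbols): S -> f; C -> QQ; C -> ff; M -> hh; Q -> hf; Q -> hh.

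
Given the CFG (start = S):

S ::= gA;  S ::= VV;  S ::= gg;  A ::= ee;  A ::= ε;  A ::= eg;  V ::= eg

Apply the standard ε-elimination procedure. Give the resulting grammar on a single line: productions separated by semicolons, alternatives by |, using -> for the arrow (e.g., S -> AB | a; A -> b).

S -> g | VV | gA | gg; A -> ee | eg; V -> eg

Nullable set: {A}.
S -> gA: A nullable, giving g | gA.
Drop A -> ε.
Unchanged (no nullable symbols): S -> VV; S -> gg; A -> ee; A -> eg; V -> eg.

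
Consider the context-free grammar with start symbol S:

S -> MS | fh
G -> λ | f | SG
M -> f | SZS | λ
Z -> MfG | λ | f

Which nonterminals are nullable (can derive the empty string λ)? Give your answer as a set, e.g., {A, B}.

Directly nullable (have an ε-rule): {G, M, Z}.
Not nullable: S — each has a terminal in every rule's right-hand side or depends on a non-nullable symbol.

{G, M, Z}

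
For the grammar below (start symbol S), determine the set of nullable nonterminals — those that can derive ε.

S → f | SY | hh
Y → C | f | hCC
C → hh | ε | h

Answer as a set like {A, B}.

Directly nullable (have an ε-rule): {C}.
Y is nullable via Y -> C (every symbol on the right is already known nullable).
Not nullable: S — each has a terminal in every rule's right-hand side or depends on a non-nullable symbol.

{C, Y}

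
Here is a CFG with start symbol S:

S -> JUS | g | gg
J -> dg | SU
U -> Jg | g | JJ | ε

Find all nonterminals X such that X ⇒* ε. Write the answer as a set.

Directly nullable (have an ε-rule): {U}.
Not nullable: J, S — each has a terminal in every rule's right-hand side or depends on a non-nullable symbol.

{U}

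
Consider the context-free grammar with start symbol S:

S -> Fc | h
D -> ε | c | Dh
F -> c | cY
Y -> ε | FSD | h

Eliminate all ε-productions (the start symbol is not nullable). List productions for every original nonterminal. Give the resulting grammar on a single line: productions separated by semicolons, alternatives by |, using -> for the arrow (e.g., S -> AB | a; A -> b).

S -> h | Fc; D -> c | h | Dh; F -> c | cY; Y -> h | FS | FSD

Nullable set: {D, Y}.
Drop D -> ε.
D -> Dh: D nullable, giving Dh | h.
F -> cY: Y nullable, giving c | cY.
Drop Y -> ε.
Y -> FSD: D nullable, giving FS | FSD.
Unchanged (no nullable symbols): S -> Fc; S -> h; D -> c; F -> c; Y -> h.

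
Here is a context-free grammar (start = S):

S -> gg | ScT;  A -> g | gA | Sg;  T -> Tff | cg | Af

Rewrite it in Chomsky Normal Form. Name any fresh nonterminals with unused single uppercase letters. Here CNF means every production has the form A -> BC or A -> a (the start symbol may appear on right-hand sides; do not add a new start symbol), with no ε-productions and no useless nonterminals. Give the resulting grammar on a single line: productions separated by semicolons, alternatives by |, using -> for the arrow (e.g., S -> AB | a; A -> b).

S -> BB | SE; A -> g | BA | SB; B -> g; C -> c; D -> f; E -> CT; F -> DD; T -> AD | CB | TF

No ε-productions.
No unit productions to eliminate.
TERM: introduce C -> c, D -> f, B -> g and substitute in every rule of length ≥2.
BIN: S -> SCT becomes S -> SE, E -> CT; T -> TDD becomes T -> TF, F -> DD.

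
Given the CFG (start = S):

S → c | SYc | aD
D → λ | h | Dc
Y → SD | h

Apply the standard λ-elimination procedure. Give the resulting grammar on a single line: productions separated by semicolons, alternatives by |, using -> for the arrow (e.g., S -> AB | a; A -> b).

Nullable set: {D}.
S -> aD: D nullable, giving a | aD.
Drop D -> λ.
D -> Dc: D nullable, giving Dc | c.
Y -> SD: D nullable, giving S | SD.
Unchanged (no nullable symbols): S -> SYc; S -> c; D -> h; Y -> h.

S -> a | c | aD | SYc; D -> c | h | Dc; Y -> S | h | SD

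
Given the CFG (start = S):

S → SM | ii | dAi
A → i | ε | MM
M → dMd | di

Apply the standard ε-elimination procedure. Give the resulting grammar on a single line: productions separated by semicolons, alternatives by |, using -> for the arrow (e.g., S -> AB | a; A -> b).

Nullable set: {A}.
S -> dAi: A nullable, giving dAi | di.
Drop A -> ε.
Unchanged (no nullable symbols): S -> SM; S -> ii; A -> MM; A -> i; M -> dMd; M -> di.

S -> SM | di | ii | dAi; A -> i | MM; M -> di | dMd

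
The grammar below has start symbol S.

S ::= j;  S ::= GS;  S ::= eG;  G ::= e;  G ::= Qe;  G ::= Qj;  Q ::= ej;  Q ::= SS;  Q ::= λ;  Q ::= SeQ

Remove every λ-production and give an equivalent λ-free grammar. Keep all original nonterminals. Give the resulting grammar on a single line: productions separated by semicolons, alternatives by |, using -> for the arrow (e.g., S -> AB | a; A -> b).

Nullable set: {Q}.
G -> Qe: Q nullable, giving Qe | e.
G -> Qj: Q nullable, giving Qj | j.
Drop Q -> λ.
Q -> SeQ: Q nullable, giving Se | SeQ.
Unchanged (no nullable symbols): S -> GS; S -> eG; S -> j; G -> e; Q -> SS; Q -> ej.

S -> j | GS | eG; G -> e | j | Qe | Qj; Q -> SS | Se | ej | SeQ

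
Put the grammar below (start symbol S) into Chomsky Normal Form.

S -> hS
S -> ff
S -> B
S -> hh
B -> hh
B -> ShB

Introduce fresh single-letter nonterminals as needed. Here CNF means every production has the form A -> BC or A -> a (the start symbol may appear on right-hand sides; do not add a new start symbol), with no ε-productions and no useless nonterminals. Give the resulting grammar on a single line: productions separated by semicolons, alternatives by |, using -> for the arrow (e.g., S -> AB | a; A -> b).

No ε-productions.
After unit-elimination: S -> ff | hS | hh | ShB; B -> hh | ShB.
TERM: introduce C -> f, A -> h and substitute in every rule of length ≥2.
BIN: B -> SAB becomes B -> SD, D -> AB; S -> SAB becomes S -> SE, E -> AB.

S -> AA | AS | CC | SE; A -> h; B -> AA | SD; C -> f; D -> AB; E -> AB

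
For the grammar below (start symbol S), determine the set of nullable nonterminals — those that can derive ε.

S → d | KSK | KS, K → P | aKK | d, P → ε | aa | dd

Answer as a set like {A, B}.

{K, P}

Directly nullable (have an ε-rule): {P}.
K is nullable via K -> P (every symbol on the right is already known nullable).
Not nullable: S — each has a terminal in every rule's right-hand side or depends on a non-nullable symbol.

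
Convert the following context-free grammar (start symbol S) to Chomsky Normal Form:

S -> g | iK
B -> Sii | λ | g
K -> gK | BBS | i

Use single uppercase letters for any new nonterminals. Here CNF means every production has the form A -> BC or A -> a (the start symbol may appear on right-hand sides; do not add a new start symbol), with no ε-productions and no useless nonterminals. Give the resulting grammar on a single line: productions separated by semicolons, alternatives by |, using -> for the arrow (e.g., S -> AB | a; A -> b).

Nullable: {B}; after ε-elimination: S -> g | iK; B -> g | Sii; K -> S | i | BS | gK | BBS.
After unit-elimination: S -> g | iK; B -> g | Sii; K -> g | i | BS | gK | iK | BBS.
TERM: introduce C -> g, A -> i and substitute in every rule of length ≥2.
BIN: B -> SAA becomes B -> SD, D -> AA; K -> BBS becomes K -> BE, E -> BS.

S -> g | AK; A -> i; B -> g | SD; C -> g; D -> AA; E -> BS; K -> g | i | AK | BE | BS | CK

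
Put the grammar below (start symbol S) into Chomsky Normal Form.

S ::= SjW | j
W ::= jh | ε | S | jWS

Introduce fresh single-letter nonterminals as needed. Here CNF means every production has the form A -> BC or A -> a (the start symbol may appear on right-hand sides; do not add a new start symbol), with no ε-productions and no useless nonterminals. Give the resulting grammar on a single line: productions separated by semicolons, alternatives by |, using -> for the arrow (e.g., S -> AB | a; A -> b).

Nullable: {W}; after ε-elimination: S -> j | Sj | SjW; W -> S | jS | jh | jWS.
After unit-elimination: S -> j | Sj | SjW; W -> j | Sj | jS | jh | SjW | jWS.
TERM: introduce B -> h, A -> j and substitute in every rule of length ≥2.
BIN: S -> SAW becomes S -> SC, C -> AW; W -> AWS becomes W -> AD, D -> WS; W -> SAW becomes W -> SE, E -> AW.

S -> j | SA | SC; A -> j; B -> h; C -> AW; D -> WS; E -> AW; W -> j | AB | AD | AS | SA | SE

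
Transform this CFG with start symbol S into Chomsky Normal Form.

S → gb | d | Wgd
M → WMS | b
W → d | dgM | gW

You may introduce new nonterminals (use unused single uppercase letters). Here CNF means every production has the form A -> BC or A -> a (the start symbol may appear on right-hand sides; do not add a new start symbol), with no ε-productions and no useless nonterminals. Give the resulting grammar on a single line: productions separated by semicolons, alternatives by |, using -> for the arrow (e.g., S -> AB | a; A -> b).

S -> d | AC | WE; A -> g; B -> d; C -> b; D -> MS; E -> AB; F -> AM; M -> b | WD; W -> d | AW | BF

No ε-productions.
No unit productions to eliminate.
TERM: introduce C -> b, B -> d, A -> g and substitute in every rule of length ≥2.
BIN: M -> WMS becomes M -> WD, D -> MS; S -> WAB becomes S -> WE, E -> AB; W -> BAM becomes W -> BF, F -> AM.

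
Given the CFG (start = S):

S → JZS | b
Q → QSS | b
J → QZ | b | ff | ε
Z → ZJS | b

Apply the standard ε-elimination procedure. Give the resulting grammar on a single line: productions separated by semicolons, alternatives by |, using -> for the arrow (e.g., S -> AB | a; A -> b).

Nullable set: {J}.
S -> JZS: J nullable, giving JZS | ZS.
Drop J -> ε.
Z -> ZJS: J nullable, giving ZJS | ZS.
Unchanged (no nullable symbols): S -> b; J -> QZ; J -> b; J -> ff; Q -> QSS; Q -> b; Z -> b.

S -> b | ZS | JZS; J -> b | QZ | ff; Q -> b | QSS; Z -> b | ZS | ZJS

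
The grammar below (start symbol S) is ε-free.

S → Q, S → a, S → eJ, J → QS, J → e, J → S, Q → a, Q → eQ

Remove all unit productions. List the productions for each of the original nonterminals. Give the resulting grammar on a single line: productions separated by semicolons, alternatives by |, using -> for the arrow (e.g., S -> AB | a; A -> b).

Unit productions: J->S, S->Q.
Unit pairs (A ⇒* B via units): (J,Q), (J,S), (S,Q).
S: inherits non-unit rules of {Q, S} → a | eJ | eQ.
J: inherits non-unit rules of {J, Q, S} → QS | a | e | eJ | eQ.
Q: inherits non-unit rules of {Q} → a | eQ.

S -> a | eJ | eQ; J -> a | e | QS | eJ | eQ; Q -> a | eQ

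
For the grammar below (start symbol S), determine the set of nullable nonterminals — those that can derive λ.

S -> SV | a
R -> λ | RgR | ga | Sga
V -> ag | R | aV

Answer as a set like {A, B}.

Directly nullable (have an ε-rule): {R}.
V is nullable via V -> R (every symbol on the right is already known nullable).
Not nullable: S — each has a terminal in every rule's right-hand side or depends on a non-nullable symbol.

{R, V}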